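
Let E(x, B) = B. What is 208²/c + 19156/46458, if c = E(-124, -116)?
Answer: -8654038/23229 ≈ -372.55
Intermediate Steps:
c = -116
208²/c + 19156/46458 = 208²/(-116) + 19156/46458 = 43264*(-1/116) + 19156*(1/46458) = -10816/29 + 9578/23229 = -8654038/23229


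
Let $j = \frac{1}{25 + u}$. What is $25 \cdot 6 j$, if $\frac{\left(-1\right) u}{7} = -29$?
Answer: $\frac{25}{38} \approx 0.6579$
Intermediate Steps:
$u = 203$ ($u = \left(-7\right) \left(-29\right) = 203$)
$j = \frac{1}{228}$ ($j = \frac{1}{25 + 203} = \frac{1}{228} \approx 0.004386$)
$25 \cdot 6 j = 25 \cdot 6 \cdot \frac{1}{228} = 150 \cdot \frac{1}{228} = \frac{25}{38}$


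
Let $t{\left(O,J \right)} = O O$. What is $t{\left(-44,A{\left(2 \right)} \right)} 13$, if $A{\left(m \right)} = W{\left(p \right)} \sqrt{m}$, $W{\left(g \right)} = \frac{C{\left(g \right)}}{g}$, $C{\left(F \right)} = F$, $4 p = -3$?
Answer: $25168$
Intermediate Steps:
$p = - \frac{3}{4}$ ($p = \frac{1}{4} \left(-3\right) = - \frac{3}{4} \approx -0.75$)
$W{\left(g \right)} = 1$ ($W{\left(g \right)} = \frac{g}{g} = 1$)
$A{\left(m \right)} = \sqrt{m}$ ($A{\left(m \right)} = 1 \sqrt{m} = \sqrt{m}$)
$t{\left(O,J \right)} = O^{2}$
$t{\left(-44,A{\left(2 \right)} \right)} 13 = \left(-44\right)^{2} \cdot 13 = 1936 \cdot 13 = 25168$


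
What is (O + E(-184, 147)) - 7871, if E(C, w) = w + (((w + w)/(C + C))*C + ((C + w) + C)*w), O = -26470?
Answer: -66534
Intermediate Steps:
E(C, w) = 2*w + w*(w + 2*C) (E(C, w) = w + (((2*w)/((2*C)))*C + (w + 2*C)*w) = w + (((2*w)*(1/(2*C)))*C + w*(w + 2*C)) = w + ((w/C)*C + w*(w + 2*C)) = w + (w + w*(w + 2*C)) = 2*w + w*(w + 2*C))
(O + E(-184, 147)) - 7871 = (-26470 + 147*(2 + 147 + 2*(-184))) - 7871 = (-26470 + 147*(2 + 147 - 368)) - 7871 = (-26470 + 147*(-219)) - 7871 = (-26470 - 32193) - 7871 = -58663 - 7871 = -66534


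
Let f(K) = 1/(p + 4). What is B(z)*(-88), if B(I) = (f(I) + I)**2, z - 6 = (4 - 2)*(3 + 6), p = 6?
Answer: -1277782/25 ≈ -51111.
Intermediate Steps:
f(K) = 1/10 (f(K) = 1/(6 + 4) = 1/10)
z = 24 (z = 6 + (4 - 2)*(3 + 6) = 6 + 2*9 = 6 + 18 = 24)
B(I) = (1/10 + I)**2
B(z)*(-88) = ((1 + 10*24)**2/100)*(-88) = ((1 + 240)**2/100)*(-88) = ((1/100)*241**2)*(-88) = ((1/100)*58081)*(-88) = (58081/100)*(-88) = -1277782/25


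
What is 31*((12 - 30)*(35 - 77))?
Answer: 23436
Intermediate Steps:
31*((12 - 30)*(35 - 77)) = 31*(-18*(-42)) = 31*756 = 23436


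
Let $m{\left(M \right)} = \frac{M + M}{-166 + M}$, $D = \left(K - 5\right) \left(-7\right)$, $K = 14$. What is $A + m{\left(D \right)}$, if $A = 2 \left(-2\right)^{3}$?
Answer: $- \frac{3538}{229} \approx -15.45$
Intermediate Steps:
$D = -63$ ($D = \left(14 - 5\right) \left(-7\right) = 9 \left(-7\right) = -63$)
$m{\left(M \right)} = \frac{2 M}{-166 + M}$
$A = -16$ ($A = 2 \left(-8\right) = -16$)
$A + m{\left(D \right)} = -16 + 2 \left(-63\right) \frac{1}{-166 - 63} = -16 + 2 \left(-63\right) \frac{1}{-229} = -16 + 2 \left(-63\right) \left(- \frac{1}{229}\right) = -16 + \frac{126}{229} = - \frac{3538}{229}$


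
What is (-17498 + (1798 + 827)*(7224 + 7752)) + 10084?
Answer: 39304586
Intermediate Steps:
(-17498 + (1798 + 827)*(7224 + 7752)) + 10084 = (-17498 + 2625*14976) + 10084 = (-17498 + 39312000) + 10084 = 39294502 + 10084 = 39304586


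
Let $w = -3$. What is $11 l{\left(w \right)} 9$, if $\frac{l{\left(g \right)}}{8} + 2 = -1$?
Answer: $-2376$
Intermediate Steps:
$l{\left(g \right)} = -24$ ($l{\left(g \right)} = -16 + 8 \left(-1\right) = -16 - 8 = -24$)
$11 l{\left(w \right)} 9 = 11 \left(-24\right) 9 = \left(-264\right) 9 = -2376$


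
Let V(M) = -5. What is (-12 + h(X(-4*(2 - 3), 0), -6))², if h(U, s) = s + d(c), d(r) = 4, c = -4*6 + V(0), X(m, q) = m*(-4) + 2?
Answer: 196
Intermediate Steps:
X(m, q) = 2 - 4*m (X(m, q) = -4*m + 2 = 2 - 4*m)
c = -29 (c = -4*6 - 5 = -24 - 5 = -29)
h(U, s) = 4 + s (h(U, s) = s + 4 = 4 + s)
(-12 + h(X(-4*(2 - 3), 0), -6))² = (-12 + (4 - 6))² = (-12 - 2)² = (-14)² = 196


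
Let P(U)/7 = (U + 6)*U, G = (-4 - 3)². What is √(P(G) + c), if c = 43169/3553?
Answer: 7*√4863296658/3553 ≈ 137.39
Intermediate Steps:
G = 49 (G = (-7)² = 49)
P(U) = 7*U*(6 + U) (P(U) = 7*((U + 6)*U) = 7*((6 + U)*U) = 7*(U*(6 + U)) = 7*U*(6 + U))
c = 43169/3553 (c = 43169*(1/3553) = 43169/3553 ≈ 12.150)
√(P(G) + c) = √(7*49*(6 + 49) + 43169/3553) = √(7*49*55 + 43169/3553) = √(18865 + 43169/3553) = √(67070514/3553) = 7*√4863296658/3553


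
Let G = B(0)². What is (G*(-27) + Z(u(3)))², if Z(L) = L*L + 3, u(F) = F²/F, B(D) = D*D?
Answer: 144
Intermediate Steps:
B(D) = D²
G = 0 (G = (0²)² = 0² = 0)
u(F) = F
Z(L) = 3 + L² (Z(L) = L² + 3 = 3 + L²)
(G*(-27) + Z(u(3)))² = (0*(-27) + (3 + 3²))² = (0 + (3 + 9))² = (0 + 12)² = 12² = 144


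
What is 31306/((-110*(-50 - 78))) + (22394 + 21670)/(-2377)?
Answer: -24818489/1521280 ≈ -16.314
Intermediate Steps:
31306/((-110*(-50 - 78))) + (22394 + 21670)/(-2377) = 31306/((-110*(-128))) + 44064*(-1/2377) = 31306/14080 - 44064/2377 = 31306*(1/14080) - 44064/2377 = 1423/640 - 44064/2377 = -24818489/1521280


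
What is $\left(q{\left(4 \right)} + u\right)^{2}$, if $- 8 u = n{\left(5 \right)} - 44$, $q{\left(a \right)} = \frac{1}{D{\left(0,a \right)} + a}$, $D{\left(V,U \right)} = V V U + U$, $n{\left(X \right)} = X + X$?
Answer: $\frac{1225}{64} \approx 19.141$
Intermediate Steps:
$n{\left(X \right)} = 2 X$
$D{\left(V,U \right)} = U + U V^{2}$ ($D{\left(V,U \right)} = V^{2} U + U = U V^{2} + U = U + U V^{2}$)
$q{\left(a \right)} = \frac{1}{2 a}$ ($q{\left(a \right)} = \frac{1}{a \left(1 + 0^{2}\right) + a} = \frac{1}{a \left(1 + 0\right) + a} = \frac{1}{a 1 + a} = \frac{1}{a + a} = \frac{1}{2 a}$)
$u = \frac{17}{4}$ ($u = - \frac{2 \cdot 5 - 44}{8} = - \frac{10 - 44}{8} = \left(- \frac{1}{8}\right) \left(-34\right) = \frac{17}{4} \approx 4.25$)
$\left(q{\left(4 \right)} + u\right)^{2} = \left(\frac{1}{2 \cdot 4} + \frac{17}{4}\right)^{2} = \left(\frac{1}{2} \cdot \frac{1}{4} + \frac{17}{4}\right)^{2} = \left(\frac{1}{8} + \frac{17}{4}\right)^{2} = \left(\frac{35}{8}\right)^{2} = \frac{1225}{64}$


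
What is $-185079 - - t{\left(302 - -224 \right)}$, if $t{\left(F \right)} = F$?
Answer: $-184553$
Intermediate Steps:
$-185079 - - t{\left(302 - -224 \right)} = -185079 - - (302 - -224) = -185079 - - (302 + 224) = -185079 - \left(-1\right) 526 = -185079 - -526 = -185079 + 526 = -184553$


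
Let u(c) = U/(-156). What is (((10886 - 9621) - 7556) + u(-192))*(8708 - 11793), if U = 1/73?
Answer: 221015289265/11388 ≈ 1.9408e+7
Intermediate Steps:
U = 1/73 ≈ 0.013699
u(c) = -1/11388 (u(c) = (1/73)/(-156) = (1/73)*(-1/156) = -1/11388)
(((10886 - 9621) - 7556) + u(-192))*(8708 - 11793) = (((10886 - 9621) - 7556) - 1/11388)*(8708 - 11793) = ((1265 - 7556) - 1/11388)*(-3085) = (-6291 - 1/11388)*(-3085) = -71641909/11388*(-3085) = 221015289265/11388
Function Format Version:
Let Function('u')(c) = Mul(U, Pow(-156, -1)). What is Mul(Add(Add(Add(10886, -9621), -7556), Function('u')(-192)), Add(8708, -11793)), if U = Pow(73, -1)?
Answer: Rational(221015289265, 11388) ≈ 1.9408e+7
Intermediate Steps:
U = Rational(1, 73) ≈ 0.013699
Function('u')(c) = Rational(-1, 11388) (Function('u')(c) = Mul(Rational(1, 73), Pow(-156, -1)) = Mul(Rational(1, 73), Rational(-1, 156)) = Rational(-1, 11388))
Mul(Add(Add(Add(10886, -9621), -7556), Function('u')(-192)), Add(8708, -11793)) = Mul(Add(Add(Add(10886, -9621), -7556), Rational(-1, 11388)), Add(8708, -11793)) = Mul(Add(Add(1265, -7556), Rational(-1, 11388)), -3085) = Mul(Add(-6291, Rational(-1, 11388)), -3085) = Mul(Rational(-71641909, 11388), -3085) = Rational(221015289265, 11388)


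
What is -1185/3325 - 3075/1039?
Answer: -2291118/690935 ≈ -3.3160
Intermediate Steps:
-1185/3325 - 3075/1039 = -1185*1/3325 - 3075*1/1039 = -237/665 - 3075/1039 = -2291118/690935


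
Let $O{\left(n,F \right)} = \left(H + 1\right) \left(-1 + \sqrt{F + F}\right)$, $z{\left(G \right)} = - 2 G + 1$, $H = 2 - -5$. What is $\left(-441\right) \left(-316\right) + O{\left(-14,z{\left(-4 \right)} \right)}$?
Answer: $139348 + 24 \sqrt{2} \approx 1.3938 \cdot 10^{5}$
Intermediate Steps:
$H = 7$ ($H = 2 + 5 = 7$)
$z{\left(G \right)} = 1 - 2 G$
$O{\left(n,F \right)} = -8 + 8 \sqrt{2} \sqrt{F}$ ($O{\left(n,F \right)} = \left(7 + 1\right) \left(-1 + \sqrt{F + F}\right) = 8 \left(-1 + \sqrt{2 F}\right) = 8 \left(-1 + \sqrt{2} \sqrt{F}\right) = -8 + 8 \sqrt{2} \sqrt{F}$)
$\left(-441\right) \left(-316\right) + O{\left(-14,z{\left(-4 \right)} \right)} = \left(-441\right) \left(-316\right) - \left(8 - 8 \sqrt{2} \sqrt{1 - -8}\right) = 139356 - \left(8 - 8 \sqrt{2} \sqrt{1 + 8}\right) = 139356 - \left(8 - 8 \sqrt{2} \sqrt{9}\right) = 139356 - \left(8 - 8 \sqrt{2} \cdot 3\right) = 139356 - \left(8 - 24 \sqrt{2}\right) = 139348 + 24 \sqrt{2}$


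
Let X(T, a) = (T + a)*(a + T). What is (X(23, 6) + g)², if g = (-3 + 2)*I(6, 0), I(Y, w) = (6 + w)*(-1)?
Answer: 717409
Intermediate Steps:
I(Y, w) = -6 - w
X(T, a) = (T + a)² (X(T, a) = (T + a)*(T + a) = (T + a)²)
g = 6 (g = (-3 + 2)*(-6 - 1*0) = -(-6 + 0) = -1*(-6) = 6)
(X(23, 6) + g)² = ((23 + 6)² + 6)² = (29² + 6)² = (841 + 6)² = 847² = 717409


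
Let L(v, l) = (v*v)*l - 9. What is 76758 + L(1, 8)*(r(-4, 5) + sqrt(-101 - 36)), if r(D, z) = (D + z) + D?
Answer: 76761 - I*sqrt(137) ≈ 76761.0 - 11.705*I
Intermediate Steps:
r(D, z) = z + 2*D
L(v, l) = -9 + l*v**2 (L(v, l) = v**2*l - 9 = l*v**2 - 9 = -9 + l*v**2)
76758 + L(1, 8)*(r(-4, 5) + sqrt(-101 - 36)) = 76758 + (-9 + 8*1**2)*((5 + 2*(-4)) + sqrt(-101 - 36)) = 76758 + (-9 + 8*1)*((5 - 8) + sqrt(-137)) = 76758 + (-9 + 8)*(-3 + I*sqrt(137)) = 76758 - (-3 + I*sqrt(137)) = 76758 + (3 - I*sqrt(137)) = 76761 - I*sqrt(137)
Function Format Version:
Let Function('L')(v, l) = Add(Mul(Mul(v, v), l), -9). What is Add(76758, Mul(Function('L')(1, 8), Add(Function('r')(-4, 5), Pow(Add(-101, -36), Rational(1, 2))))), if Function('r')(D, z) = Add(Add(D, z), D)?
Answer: Add(76761, Mul(-1, I, Pow(137, Rational(1, 2)))) ≈ Add(76761., Mul(-11.705, I))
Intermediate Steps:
Function('r')(D, z) = Add(z, Mul(2, D))
Function('L')(v, l) = Add(-9, Mul(l, Pow(v, 2))) (Function('L')(v, l) = Add(Mul(Pow(v, 2), l), -9) = Add(Mul(l, Pow(v, 2)), -9) = Add(-9, Mul(l, Pow(v, 2))))
Add(76758, Mul(Function('L')(1, 8), Add(Function('r')(-4, 5), Pow(Add(-101, -36), Rational(1, 2))))) = Add(76758, Mul(Add(-9, Mul(8, Pow(1, 2))), Add(Add(5, Mul(2, -4)), Pow(Add(-101, -36), Rational(1, 2))))) = Add(76758, Mul(Add(-9, Mul(8, 1)), Add(Add(5, -8), Pow(-137, Rational(1, 2))))) = Add(76758, Mul(Add(-9, 8), Add(-3, Mul(I, Pow(137, Rational(1, 2)))))) = Add(76758, Mul(-1, Add(-3, Mul(I, Pow(137, Rational(1, 2)))))) = Add(76758, Add(3, Mul(-1, I, Pow(137, Rational(1, 2))))) = Add(76761, Mul(-1, I, Pow(137, Rational(1, 2))))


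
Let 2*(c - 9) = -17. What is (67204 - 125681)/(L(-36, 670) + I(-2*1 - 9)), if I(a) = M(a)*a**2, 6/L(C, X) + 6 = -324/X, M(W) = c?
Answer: -10584337/10783 ≈ -981.58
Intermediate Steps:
c = 1/2 (c = 9 + (1/2)*(-17) = 9 - 17/2 = 1/2 ≈ 0.50000)
M(W) = 1/2
L(C, X) = 6/(-6 - 324/X)
I(a) = a**2/2
(67204 - 125681)/(L(-36, 670) + I(-2*1 - 9)) = (67204 - 125681)/(-1*670/(54 + 670) + (-2*1 - 9)**2/2) = -58477/(-1*670/724 + (-2 - 9)**2/2) = -58477/(-1*670*1/724 + (1/2)*(-11)**2) = -58477/(-335/362 + (1/2)*121) = -58477/(-335/362 + 121/2) = -58477/10783/181 = -58477*181/10783 = -10584337/10783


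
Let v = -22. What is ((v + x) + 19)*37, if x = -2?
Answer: -185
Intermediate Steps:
((v + x) + 19)*37 = ((-22 - 2) + 19)*37 = (-24 + 19)*37 = -5*37 = -185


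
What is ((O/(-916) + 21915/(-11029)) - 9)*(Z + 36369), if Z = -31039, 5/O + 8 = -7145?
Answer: -51607597008695/881263906 ≈ -58561.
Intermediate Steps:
O = -5/7153 (O = 5/(-8 - 7145) = 5/(-7153) = 5*(-1/7153) = -5/7153 ≈ -0.00069901)
((O/(-916) + 21915/(-11029)) - 9)*(Z + 36369) = ((-5/7153/(-916) + 21915/(-11029)) - 9)*(-31039 + 36369) = ((-5/7153*(-1/916) + 21915*(-1/11029)) - 9)*5330 = ((5/6552148 - 21915/11029) - 9)*5330 = (-143590268275/72263640292 - 9)*5330 = -793963030903/72263640292*5330 = -51607597008695/881263906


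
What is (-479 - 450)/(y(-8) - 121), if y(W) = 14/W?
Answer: 3716/491 ≈ 7.5682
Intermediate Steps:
(-479 - 450)/(y(-8) - 121) = (-479 - 450)/(14/(-8) - 121) = -929/(14*(-1/8) - 121) = -929/(-7/4 - 121) = -929/(-491/4) = -929*(-4/491) = 3716/491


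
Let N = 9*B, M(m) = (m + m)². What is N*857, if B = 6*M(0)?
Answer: 0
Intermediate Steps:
M(m) = 4*m² (M(m) = (2*m)² = 4*m²)
B = 0 (B = 6*(4*0²) = 6*(4*0) = 6*0 = 0)
N = 0 (N = 9*0 = 0)
N*857 = 0*857 = 0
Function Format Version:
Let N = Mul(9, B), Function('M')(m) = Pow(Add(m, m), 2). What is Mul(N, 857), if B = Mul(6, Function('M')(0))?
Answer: 0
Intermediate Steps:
Function('M')(m) = Mul(4, Pow(m, 2)) (Function('M')(m) = Pow(Mul(2, m), 2) = Mul(4, Pow(m, 2)))
B = 0 (B = Mul(6, Mul(4, Pow(0, 2))) = Mul(6, Mul(4, 0)) = Mul(6, 0) = 0)
N = 0 (N = Mul(9, 0) = 0)
Mul(N, 857) = Mul(0, 857) = 0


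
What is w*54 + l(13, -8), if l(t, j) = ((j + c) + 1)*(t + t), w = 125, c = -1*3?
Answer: 6490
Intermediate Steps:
c = -3
l(t, j) = 2*t*(-2 + j) (l(t, j) = ((j - 3) + 1)*(t + t) = ((-3 + j) + 1)*(2*t) = (-2 + j)*(2*t) = 2*t*(-2 + j))
w*54 + l(13, -8) = 125*54 + 2*13*(-2 - 8) = 6750 + 2*13*(-10) = 6750 - 260 = 6490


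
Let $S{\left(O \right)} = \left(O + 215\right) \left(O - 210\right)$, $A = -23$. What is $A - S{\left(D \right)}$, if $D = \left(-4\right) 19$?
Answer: $39731$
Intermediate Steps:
$D = -76$
$S{\left(O \right)} = \left(-210 + O\right) \left(215 + O\right)$ ($S{\left(O \right)} = \left(215 + O\right) \left(-210 + O\right) = \left(-210 + O\right) \left(215 + O\right)$)
$A - S{\left(D \right)} = -23 - \left(-45150 + \left(-76\right)^{2} + 5 \left(-76\right)\right) = -23 - \left(-45150 + 5776 - 380\right) = -23 - -39754 = -23 + 39754 = 39731$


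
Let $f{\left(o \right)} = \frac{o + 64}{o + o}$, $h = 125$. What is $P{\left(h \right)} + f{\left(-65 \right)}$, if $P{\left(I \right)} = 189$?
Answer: $\frac{24571}{130} \approx 189.01$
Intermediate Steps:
$f{\left(o \right)} = \frac{64 + o}{2 o}$
$P{\left(h \right)} + f{\left(-65 \right)} = 189 + \frac{64 - 65}{2 \left(-65\right)} = 189 + \frac{1}{2} \left(- \frac{1}{65}\right) \left(-1\right) = 189 + \frac{1}{130} = \frac{24571}{130}$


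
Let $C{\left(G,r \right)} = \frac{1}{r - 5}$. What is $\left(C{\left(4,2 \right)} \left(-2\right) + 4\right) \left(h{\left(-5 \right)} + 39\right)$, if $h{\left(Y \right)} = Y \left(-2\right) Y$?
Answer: $- \frac{154}{3} \approx -51.333$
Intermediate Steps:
$C{\left(G,r \right)} = \frac{1}{-5 + r}$
$h{\left(Y \right)} = - 2 Y^{2}$ ($h{\left(Y \right)} = - 2 Y Y = - 2 Y^{2}$)
$\left(C{\left(4,2 \right)} \left(-2\right) + 4\right) \left(h{\left(-5 \right)} + 39\right) = \left(\frac{1}{-5 + 2} \left(-2\right) + 4\right) \left(- 2 \left(-5\right)^{2} + 39\right) = \left(\frac{1}{-3} \left(-2\right) + 4\right) \left(\left(-2\right) 25 + 39\right) = \left(\left(- \frac{1}{3}\right) \left(-2\right) + 4\right) \left(-50 + 39\right) = \left(\frac{2}{3} + 4\right) \left(-11\right) = \frac{14}{3} \left(-11\right) = - \frac{154}{3}$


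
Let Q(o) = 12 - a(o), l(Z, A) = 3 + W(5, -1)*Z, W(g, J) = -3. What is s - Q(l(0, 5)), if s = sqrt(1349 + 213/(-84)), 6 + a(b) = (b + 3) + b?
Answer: -9 + 3*sqrt(29323)/14 ≈ 27.694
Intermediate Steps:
a(b) = -3 + 2*b (a(b) = -6 + ((b + 3) + b) = -6 + ((3 + b) + b) = -6 + (3 + 2*b) = -3 + 2*b)
l(Z, A) = 3 - 3*Z
Q(o) = 15 - 2*o (Q(o) = 12 - (-3 + 2*o) = 12 + (3 - 2*o) = 15 - 2*o)
s = 3*sqrt(29323)/14 (s = sqrt(1349 + 213*(-1/84)) = sqrt(1349 - 71/28) = sqrt(37701/28) = 3*sqrt(29323)/14 ≈ 36.694)
s - Q(l(0, 5)) = 3*sqrt(29323)/14 - (15 - 2*(3 - 3*0)) = 3*sqrt(29323)/14 - (15 - 2*(3 + 0)) = 3*sqrt(29323)/14 - (15 - 2*3) = 3*sqrt(29323)/14 - (15 - 6) = 3*sqrt(29323)/14 - 1*9 = 3*sqrt(29323)/14 - 9 = -9 + 3*sqrt(29323)/14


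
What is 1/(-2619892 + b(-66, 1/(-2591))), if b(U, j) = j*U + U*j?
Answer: -2591/6788140040 ≈ -3.8169e-7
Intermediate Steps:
b(U, j) = 2*U*j (b(U, j) = U*j + U*j = 2*U*j)
1/(-2619892 + b(-66, 1/(-2591))) = 1/(-2619892 + 2*(-66)/(-2591)) = 1/(-2619892 + 2*(-66)*(-1/2591)) = 1/(-2619892 + 132/2591) = 1/(-6788140040/2591) = -2591/6788140040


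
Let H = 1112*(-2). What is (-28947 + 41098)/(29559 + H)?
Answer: 12151/27335 ≈ 0.44452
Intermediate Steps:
H = -2224
(-28947 + 41098)/(29559 + H) = (-28947 + 41098)/(29559 - 2224) = 12151/27335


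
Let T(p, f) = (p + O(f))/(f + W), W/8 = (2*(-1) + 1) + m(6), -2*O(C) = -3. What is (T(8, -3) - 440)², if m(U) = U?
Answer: 1058916681/5476 ≈ 1.9337e+5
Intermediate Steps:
O(C) = 3/2 (O(C) = -½*(-3) = 3/2)
W = 40 (W = 8*((2*(-1) + 1) + 6) = 8*((-2 + 1) + 6) = 8*(-1 + 6) = 8*5 = 40)
T(p, f) = (3/2 + p)/(40 + f) (T(p, f) = (p + 3/2)/(f + 40) = (3/2 + p)/(40 + f))
(T(8, -3) - 440)² = ((3/2 + 8)/(40 - 3) - 440)² = ((19/2)/37 - 440)² = ((1/37)*(19/2) - 440)² = (19/74 - 440)² = (-32541/74)² = 1058916681/5476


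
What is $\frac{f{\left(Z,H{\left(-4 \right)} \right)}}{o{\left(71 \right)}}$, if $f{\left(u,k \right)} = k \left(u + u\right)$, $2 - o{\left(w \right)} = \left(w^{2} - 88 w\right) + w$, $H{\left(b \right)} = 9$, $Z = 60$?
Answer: $\frac{540}{569} \approx 0.94903$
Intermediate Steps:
$o{\left(w \right)} = 2 - w^{2} + 87 w$ ($o{\left(w \right)} = 2 - \left(\left(w^{2} - 88 w\right) + w\right) = 2 - \left(w^{2} - 87 w\right) = 2 - w^{2} + 87 w$)
$f{\left(u,k \right)} = 2 k u$ ($f{\left(u,k \right)} = k 2 u = 2 k u$)
$\frac{f{\left(Z,H{\left(-4 \right)} \right)}}{o{\left(71 \right)}} = \frac{2 \cdot 9 \cdot 60}{2 - 71^{2} + 87 \cdot 71} = \frac{1080}{2 - 5041 + 6177} = \frac{1080}{1138} = 1080 \cdot \frac{1}{1138} = \frac{540}{569}$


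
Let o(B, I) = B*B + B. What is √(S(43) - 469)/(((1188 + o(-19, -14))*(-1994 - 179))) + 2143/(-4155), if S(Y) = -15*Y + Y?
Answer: -2143/4155 - I*√119/1108230 ≈ -0.51576 - 9.8434e-6*I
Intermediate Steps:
o(B, I) = B + B² (o(B, I) = B² + B = B + B²)
S(Y) = -14*Y
√(S(43) - 469)/(((1188 + o(-19, -14))*(-1994 - 179))) + 2143/(-4155) = √(-14*43 - 469)/(((1188 - 19*(1 - 19))*(-1994 - 179))) + 2143/(-4155) = √(-602 - 469)/(((1188 - 19*(-18))*(-2173))) + 2143*(-1/4155) = √(-1071)/(((1188 + 342)*(-2173))) - 2143/4155 = (3*I*√119)/((1530*(-2173))) - 2143/4155 = (3*I*√119)/(-3324690) - 2143/4155 = (3*I*√119)*(-1/3324690) - 2143/4155 = -I*√119/1108230 - 2143/4155 = -2143/4155 - I*√119/1108230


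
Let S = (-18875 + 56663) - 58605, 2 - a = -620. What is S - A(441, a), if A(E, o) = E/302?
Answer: -6287175/302 ≈ -20818.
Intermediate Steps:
a = 622 (a = 2 - 1*(-620) = 2 + 620 = 622)
A(E, o) = E/302 (A(E, o) = E*(1/302) = E/302)
S = -20817 (S = 37788 - 58605 = -20817)
S - A(441, a) = -20817 - 441/302 = -6287175/302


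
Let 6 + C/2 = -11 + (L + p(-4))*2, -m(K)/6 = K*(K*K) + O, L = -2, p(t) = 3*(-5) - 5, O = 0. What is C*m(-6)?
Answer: -158112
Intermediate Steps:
p(t) = -20 (p(t) = -15 - 5 = -20)
m(K) = -6*K**3 (m(K) = -6*(K*(K*K) + 0) = -6*(K*K**2 + 0) = -6*(K**3 + 0) = -6*K**3)
C = -122 (C = -12 + 2*(-11 + (-2 - 20)*2) = -12 + 2*(-11 - 22*2) = -12 + 2*(-11 - 44) = -12 + 2*(-55) = -12 - 110 = -122)
C*m(-6) = -(-732)*(-6)**3 = -(-732)*(-216) = -122*1296 = -158112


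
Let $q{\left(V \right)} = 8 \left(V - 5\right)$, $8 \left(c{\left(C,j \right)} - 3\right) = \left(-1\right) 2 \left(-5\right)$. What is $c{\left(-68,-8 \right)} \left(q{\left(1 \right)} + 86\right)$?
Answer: $\frac{459}{2} \approx 229.5$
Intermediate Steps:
$c{\left(C,j \right)} = \frac{17}{4}$ ($c{\left(C,j \right)} = 3 + \frac{\left(-1\right) 2 \left(-5\right)}{8} = 3 + \frac{\left(-2\right) \left(-5\right)}{8} = 3 + \frac{1}{8} \cdot 10 = 3 + \frac{5}{4} = \frac{17}{4}$)
$q{\left(V \right)} = -40 + 8 V$ ($q{\left(V \right)} = 8 \left(-5 + V\right) = -40 + 8 V$)
$c{\left(-68,-8 \right)} \left(q{\left(1 \right)} + 86\right) = \frac{17 \left(\left(-40 + 8 \cdot 1\right) + 86\right)}{4} = \frac{17 \left(\left(-40 + 8\right) + 86\right)}{4} = \frac{17 \left(-32 + 86\right)}{4} = \frac{17}{4} \cdot 54 = \frac{459}{2}$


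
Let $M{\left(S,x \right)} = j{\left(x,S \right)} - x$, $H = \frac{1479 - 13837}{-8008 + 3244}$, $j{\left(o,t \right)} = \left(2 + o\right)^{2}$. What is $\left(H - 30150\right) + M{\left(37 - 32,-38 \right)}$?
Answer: $- \frac{68633533}{2382} \approx -28813.0$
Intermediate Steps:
$H = \frac{6179}{2382}$ ($H = - \frac{12358}{-4764} = \left(-12358\right) \left(- \frac{1}{4764}\right) = \frac{6179}{2382} \approx 2.594$)
$M{\left(S,x \right)} = \left(2 + x\right)^{2} - x$
$\left(H - 30150\right) + M{\left(37 - 32,-38 \right)} = \left(\frac{6179}{2382} - 30150\right) - \left(-38 - \left(2 - 38\right)^{2}\right) = - \frac{71811121}{2382} + \left(\left(-36\right)^{2} + 38\right) = - \frac{71811121}{2382} + \left(1296 + 38\right) = - \frac{71811121}{2382} + 1334 = - \frac{68633533}{2382}$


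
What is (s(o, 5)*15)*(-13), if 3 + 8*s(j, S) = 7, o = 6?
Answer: -195/2 ≈ -97.500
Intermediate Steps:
s(j, S) = ½ (s(j, S) = -3/8 + (⅛)*7 = -3/8 + 7/8 = ½)
(s(o, 5)*15)*(-13) = ((½)*15)*(-13) = (15/2)*(-13) = -195/2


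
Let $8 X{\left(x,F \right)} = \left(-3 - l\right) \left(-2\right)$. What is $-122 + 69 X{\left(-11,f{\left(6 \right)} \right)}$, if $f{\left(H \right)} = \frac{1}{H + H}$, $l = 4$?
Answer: $- \frac{5}{4} \approx -1.25$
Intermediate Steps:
$f{\left(H \right)} = \frac{1}{2 H}$
$X{\left(x,F \right)} = \frac{7}{4}$ ($X{\left(x,F \right)} = \frac{\left(-3 - 4\right) \left(-2\right)}{8} = \frac{\left(-7\right) \left(-2\right)}{8} = \frac{1}{8} \cdot 14 = \frac{7}{4}$)
$-122 + 69 X{\left(-11,f{\left(6 \right)} \right)} = -122 + 69 \cdot \frac{7}{4} = -122 + \frac{483}{4} = - \frac{5}{4}$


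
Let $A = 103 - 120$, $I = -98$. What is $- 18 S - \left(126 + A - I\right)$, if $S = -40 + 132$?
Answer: $-1863$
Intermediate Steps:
$A = -17$ ($A = 103 - 120 = -17$)
$S = 92$
$- 18 S - \left(126 + A - I\right) = \left(-18\right) 92 - 207 = -1656 + \left(\left(-98 - 126\right) + 17\right) = -1656 + \left(-224 + 17\right) = -1656 - 207 = -1863$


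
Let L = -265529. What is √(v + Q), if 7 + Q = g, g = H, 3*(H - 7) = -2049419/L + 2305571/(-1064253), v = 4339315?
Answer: √346525380258071007289616442727/282590034837 ≈ 2083.1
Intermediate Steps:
H = 7503295088525/847770104511 (H = 7 + (-2049419/(-265529) + 2305571/(-1064253))/3 = 7 + (-2049419*(-1/265529) + 2305571*(-1/1064253))/3 = 7 + (2049419/265529 - 2305571/1064253)/3 = 7 + (⅓)*(1568904356948/282590034837) = 7 + 1568904356948/847770104511 = 7503295088525/847770104511 ≈ 8.8506)
g = 7503295088525/847770104511 ≈ 8.8506
Q = 1568904356948/847770104511 (Q = -7 + 7503295088525/847770104511 = 1568904356948/847770104511 ≈ 1.8506)
√(v + Q) = √(4339315 + 1568904356948/847770104511) = √(3678743099960506913/847770104511) = √346525380258071007289616442727/282590034837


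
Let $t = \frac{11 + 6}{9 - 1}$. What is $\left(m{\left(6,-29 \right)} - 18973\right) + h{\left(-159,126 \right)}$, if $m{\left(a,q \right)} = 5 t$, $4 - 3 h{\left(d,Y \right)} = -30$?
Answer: $- \frac{454825}{24} \approx -18951.0$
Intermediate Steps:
$h{\left(d,Y \right)} = \frac{34}{3}$ ($h{\left(d,Y \right)} = \frac{4}{3} - -10 = \frac{4}{3} + 10 = \frac{34}{3}$)
$t = \frac{17}{8} \approx 2.125$
$m{\left(a,q \right)} = \frac{85}{8}$ ($m{\left(a,q \right)} = 5 \cdot \frac{17}{8} = \frac{85}{8}$)
$\left(m{\left(6,-29 \right)} - 18973\right) + h{\left(-159,126 \right)} = \left(\frac{85}{8} - 18973\right) + \frac{34}{3} = - \frac{151699}{8} + \frac{34}{3} = - \frac{454825}{24}$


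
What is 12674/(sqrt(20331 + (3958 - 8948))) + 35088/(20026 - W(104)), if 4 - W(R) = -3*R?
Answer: 5848/3285 + 12674*sqrt(29)/667 ≈ 104.11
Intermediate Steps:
W(R) = 4 + 3*R (W(R) = 4 - (-3)*R = 4 + 3*R)
12674/(sqrt(20331 + (3958 - 8948))) + 35088/(20026 - W(104)) = 12674/(sqrt(20331 + (3958 - 8948))) + 35088/(20026 - (4 + 3*104)) = 12674/(sqrt(20331 - 4990)) + 35088/(20026 - (4 + 312)) = 12674/(sqrt(15341)) + 35088/(20026 - 1*316) = 12674/((23*sqrt(29))) + 35088/(20026 - 316) = 12674*(sqrt(29)/667) + 35088/19710 = 12674*sqrt(29)/667 + 35088*(1/19710) = 12674*sqrt(29)/667 + 5848/3285 = 5848/3285 + 12674*sqrt(29)/667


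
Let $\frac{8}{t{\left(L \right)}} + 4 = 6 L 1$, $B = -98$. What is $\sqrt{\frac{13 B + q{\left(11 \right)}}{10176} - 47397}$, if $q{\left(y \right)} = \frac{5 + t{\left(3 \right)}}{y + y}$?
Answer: $\frac{i \sqrt{1818727631760270}}{195888} \approx 217.71 i$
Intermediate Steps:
$t{\left(L \right)} = \frac{8}{-4 + 6 L}$ ($t{\left(L \right)} = \frac{8}{-4 + 6 L 1} = \frac{8}{-4 + 6 L}$)
$q{\left(y \right)} = \frac{39}{14 y}$ ($q{\left(y \right)} = \frac{5 + \frac{4}{-2 + 3 \cdot 3}}{y + y} = \frac{5 + \frac{4}{-2 + 9}}{2 y} = \left(5 + \frac{4}{7}\right) \frac{1}{2 y} = \frac{39 \frac{1}{2 y}}{7} = \frac{39}{14 y}$)
$\sqrt{\frac{13 B + q{\left(11 \right)}}{10176} - 47397} = \sqrt{\frac{13 \left(-98\right) + \frac{39}{14 \cdot 11}}{10176} - 47397} = \sqrt{\left(-1274 + \frac{39}{14} \cdot \frac{1}{11}\right) \frac{1}{10176} - 47397} = \sqrt{\left(-1274 + \frac{39}{154}\right) \frac{1}{10176} - 47397} = \sqrt{\left(- \frac{196157}{154}\right) \frac{1}{10176} - 47397} = \sqrt{- \frac{196157}{1567104} - 47397} = \sqrt{- \frac{74276224445}{1567104}} = \frac{i \sqrt{1818727631760270}}{195888}$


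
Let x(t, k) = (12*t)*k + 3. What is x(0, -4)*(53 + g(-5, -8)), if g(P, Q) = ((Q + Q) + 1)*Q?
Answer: 519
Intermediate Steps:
x(t, k) = 3 + 12*k*t (x(t, k) = 12*k*t + 3 = 3 + 12*k*t)
g(P, Q) = Q*(1 + 2*Q) (g(P, Q) = (2*Q + 1)*Q = (1 + 2*Q)*Q = Q*(1 + 2*Q))
x(0, -4)*(53 + g(-5, -8)) = (3 + 12*(-4)*0)*(53 - 8*(1 + 2*(-8))) = (3 + 0)*(53 - 8*(1 - 16)) = 3*(53 - 8*(-15)) = 3*(53 + 120) = 3*173 = 519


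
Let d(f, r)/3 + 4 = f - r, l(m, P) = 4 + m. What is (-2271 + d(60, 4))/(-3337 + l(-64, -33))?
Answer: 2115/3397 ≈ 0.62261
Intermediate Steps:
d(f, r) = -12 - 3*r + 3*f (d(f, r) = -12 + 3*(f - r) = -12 + (-3*r + 3*f) = -12 - 3*r + 3*f)
(-2271 + d(60, 4))/(-3337 + l(-64, -33)) = (-2271 + (-12 - 3*4 + 3*60))/(-3337 + (4 - 64)) = (-2271 + (-12 - 12 + 180))/(-3337 - 60) = (-2271 + 156)/(-3397) = -2115*(-1/3397) = 2115/3397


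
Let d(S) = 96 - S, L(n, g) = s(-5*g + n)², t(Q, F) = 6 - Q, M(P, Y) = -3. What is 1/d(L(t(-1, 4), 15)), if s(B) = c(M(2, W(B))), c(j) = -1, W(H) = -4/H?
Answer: 1/95 ≈ 0.010526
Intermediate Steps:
s(B) = -1
L(n, g) = 1 (L(n, g) = (-1)² = 1)
1/d(L(t(-1, 4), 15)) = 1/(96 - 1*1) = 1/(96 - 1) = 1/95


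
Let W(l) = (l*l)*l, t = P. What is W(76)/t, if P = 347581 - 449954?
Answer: -438976/102373 ≈ -4.2880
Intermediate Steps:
P = -102373
t = -102373
W(l) = l³ (W(l) = l²*l = l³)
W(76)/t = 76³/(-102373) = 438976*(-1/102373) = -438976/102373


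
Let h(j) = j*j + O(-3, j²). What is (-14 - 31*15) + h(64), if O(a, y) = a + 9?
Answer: 3623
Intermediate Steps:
O(a, y) = 9 + a
h(j) = 6 + j² (h(j) = j*j + (9 - 3) = j² + 6 = 6 + j²)
(-14 - 31*15) + h(64) = (-14 - 31*15) + (6 + 64²) = (-14 - 465) + (6 + 4096) = -479 + 4102 = 3623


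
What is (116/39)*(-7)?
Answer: -812/39 ≈ -20.821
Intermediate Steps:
(116/39)*(-7) = -812/39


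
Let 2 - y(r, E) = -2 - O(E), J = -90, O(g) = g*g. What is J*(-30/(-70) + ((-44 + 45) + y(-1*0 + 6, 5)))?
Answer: -19170/7 ≈ -2738.6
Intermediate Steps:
O(g) = g²
y(r, E) = 4 + E² (y(r, E) = 2 - (-2 - E²) = 2 + (2 + E²) = 4 + E²)
J*(-30/(-70) + ((-44 + 45) + y(-1*0 + 6, 5))) = -90*(-30/(-70) + ((-44 + 45) + (4 + 5²))) = -90*(-30*(-1/70) + (1 + (4 + 25))) = -90*(3/7 + (1 + 29)) = -90*(3/7 + 30) = -90*213/7 = -19170/7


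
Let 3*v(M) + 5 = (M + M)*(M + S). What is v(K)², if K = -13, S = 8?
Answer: 15625/9 ≈ 1736.1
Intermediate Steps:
v(M) = -5/3 + 2*M*(8 + M)/3 (v(M) = -5/3 + ((M + M)*(M + 8))/3 = -5/3 + ((2*M)*(8 + M))/3 = -5/3 + (2*M*(8 + M))/3 = -5/3 + 2*M*(8 + M)/3)
v(K)² = (-5/3 + (⅔)*(-13)² + (16/3)*(-13))² = (-5/3 + (⅔)*169 - 208/3)² = (-5/3 + 338/3 - 208/3)² = (125/3)² = 15625/9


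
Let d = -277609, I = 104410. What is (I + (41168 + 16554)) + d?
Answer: -115477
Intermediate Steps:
(I + (41168 + 16554)) + d = (104410 + (41168 + 16554)) - 277609 = (104410 + 57722) - 277609 = 162132 - 277609 = -115477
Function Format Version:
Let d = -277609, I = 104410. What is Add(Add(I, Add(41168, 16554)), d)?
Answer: -115477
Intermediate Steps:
Add(Add(I, Add(41168, 16554)), d) = Add(Add(104410, Add(41168, 16554)), -277609) = Add(Add(104410, 57722), -277609) = Add(162132, -277609) = -115477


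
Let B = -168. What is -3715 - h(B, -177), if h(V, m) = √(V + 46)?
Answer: -3715 - I*√122 ≈ -3715.0 - 11.045*I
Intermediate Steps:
h(V, m) = √(46 + V)
-3715 - h(B, -177) = -3715 - √(46 - 168) = -3715 - √(-122) = -3715 - I*√122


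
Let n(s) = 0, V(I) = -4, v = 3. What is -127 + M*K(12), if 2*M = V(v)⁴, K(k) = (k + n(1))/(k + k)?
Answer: -63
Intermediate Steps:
K(k) = ½ (K(k) = (k + 0)/(k + k) = k/((2*k)) = k*(1/(2*k)) = ½)
M = 128 (M = (½)*(-4)⁴ = (½)*256 = 128)
-127 + M*K(12) = -127 + 128*(½) = -127 + 64 = -63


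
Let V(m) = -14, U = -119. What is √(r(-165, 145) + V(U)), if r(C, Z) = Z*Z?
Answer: √21011 ≈ 144.95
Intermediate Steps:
r(C, Z) = Z²
√(r(-165, 145) + V(U)) = √(145² - 14) = √(21025 - 14) = √21011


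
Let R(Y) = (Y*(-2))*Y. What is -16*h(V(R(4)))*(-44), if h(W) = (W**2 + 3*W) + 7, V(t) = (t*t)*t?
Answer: 755845043008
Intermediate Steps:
R(Y) = -2*Y**2 (R(Y) = (-2*Y)*Y = -2*Y**2)
V(t) = t**3 (V(t) = t**2*t = t**3)
h(W) = 7 + W**2 + 3*W
-16*h(V(R(4)))*(-44) = -16*(7 + ((-2*4**2)**3)**2 + 3*(-2*4**2)**3)*(-44) = -16*(7 + ((-2*16)**3)**2 + 3*(-2*16)**3)*(-44) = -16*(7 + ((-32)**3)**2 + 3*(-32)**3)*(-44) = -16*(7 + (-32768)**2 + 3*(-32768))*(-44) = -16*(7 + 1073741824 - 98304)*(-44) = -16*1073643527*(-44) = -17178296432*(-44) = 755845043008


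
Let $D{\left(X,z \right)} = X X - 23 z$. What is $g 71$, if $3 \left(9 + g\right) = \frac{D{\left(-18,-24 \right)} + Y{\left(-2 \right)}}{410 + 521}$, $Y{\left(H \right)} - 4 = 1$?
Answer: $- \frac{1722176}{2793} \approx -616.6$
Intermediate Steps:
$D{\left(X,z \right)} = X^{2} - 23 z$
$Y{\left(H \right)} = 5$ ($Y{\left(H \right)} = 4 + 1 = 5$)
$g = - \frac{24256}{2793}$ ($g = -9 + \frac{\left(\left(\left(-18\right)^{2} - -552\right) + 5\right) \frac{1}{410 + 521}}{3} = -9 + \frac{\left(\left(324 + 552\right) + 5\right) \frac{1}{931}}{3} = -9 + \frac{\left(876 + 5\right) \frac{1}{931}}{3} = -9 + \frac{881 \cdot \frac{1}{931}}{3} = -9 + \frac{1}{3} \cdot \frac{881}{931} = -9 + \frac{881}{2793} = - \frac{24256}{2793} \approx -8.6846$)
$g 71 = \left(- \frac{24256}{2793}\right) 71 = - \frac{1722176}{2793}$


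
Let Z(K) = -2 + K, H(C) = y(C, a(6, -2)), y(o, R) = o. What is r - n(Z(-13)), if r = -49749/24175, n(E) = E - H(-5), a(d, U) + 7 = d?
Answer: 192001/24175 ≈ 7.9421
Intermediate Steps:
a(d, U) = -7 + d
H(C) = C
n(E) = 5 + E (n(E) = E - 1*(-5) = E + 5 = 5 + E)
r = -49749/24175 (r = -49749*1/24175 = -49749/24175 ≈ -2.0579)
r - n(Z(-13)) = -49749/24175 - (5 + (-2 - 13)) = -49749/24175 - (5 - 15) = -49749/24175 - 1*(-10) = -49749/24175 + 10 = 192001/24175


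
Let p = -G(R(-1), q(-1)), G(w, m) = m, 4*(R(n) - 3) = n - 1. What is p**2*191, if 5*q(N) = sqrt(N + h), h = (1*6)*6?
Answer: 1337/5 ≈ 267.40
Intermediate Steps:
h = 36 (h = 6*6 = 36)
R(n) = 11/4 + n/4 (R(n) = 3 + (n - 1)/4 = 3 + (-1 + n)/4 = 3 + (-1/4 + n/4) = 11/4 + n/4)
q(N) = sqrt(36 + N)/5 (q(N) = sqrt(N + 36)/5 = sqrt(36 + N)/5)
p = -sqrt(35)/5 (p = -sqrt(36 - 1)/5 = -sqrt(35)/5 ≈ -1.1832)
p**2*191 = (-sqrt(35)/5)**2*191 = (7/5)*191 = 1337/5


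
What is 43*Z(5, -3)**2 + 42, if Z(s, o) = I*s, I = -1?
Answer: 1117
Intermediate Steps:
Z(s, o) = -s
43*Z(5, -3)**2 + 42 = 43*(-1*5)**2 + 42 = 43*(-5)**2 + 42 = 43*25 + 42 = 1075 + 42 = 1117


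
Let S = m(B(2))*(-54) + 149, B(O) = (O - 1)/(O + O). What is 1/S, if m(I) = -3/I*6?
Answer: 1/4037 ≈ 0.00024771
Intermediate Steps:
B(O) = (-1 + O)/(2*O) (B(O) = (-1 + O)/((2*O)) = (-1 + O)*(1/(2*O)) = (-1 + O)/(2*O))
m(I) = -18/I
S = 4037 (S = -18*4/(-1 + 2)*(-54) + 149 = -18/((½)*(½)*1)*(-54) + 149 = -18/¼*(-54) + 149 = -18*4*(-54) + 149 = -72*(-54) + 149 = 3888 + 149 = 4037)
1/S = 1/4037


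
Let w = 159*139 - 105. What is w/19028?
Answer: 5499/4757 ≈ 1.1560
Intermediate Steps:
w = 21996 (w = 22101 - 105 = 21996)
w/19028 = 21996/19028 = 21996*(1/19028) = 5499/4757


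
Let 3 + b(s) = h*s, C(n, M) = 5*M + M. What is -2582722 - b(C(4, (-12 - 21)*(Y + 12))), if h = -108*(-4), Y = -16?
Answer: -2924863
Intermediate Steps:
h = 432
C(n, M) = 6*M
b(s) = -3 + 432*s
-2582722 - b(C(4, (-12 - 21)*(Y + 12))) = -2582722 - (-3 + 432*(6*((-12 - 21)*(-16 + 12)))) = -2582722 - (-3 + 432*(6*(-33*(-4)))) = -2582722 - (-3 + 432*(6*132)) = -2582722 - (-3 + 432*792) = -2582722 - (-3 + 342144) = -2582722 - 1*342141 = -2582722 - 342141 = -2924863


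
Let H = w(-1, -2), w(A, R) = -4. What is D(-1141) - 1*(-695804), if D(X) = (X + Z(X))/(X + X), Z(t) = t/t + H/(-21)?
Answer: 16672171612/23961 ≈ 6.9580e+5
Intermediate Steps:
H = -4
Z(t) = 25/21 (Z(t) = t/t - 4/(-21) = 1 - 4*(-1/21) = 1 + 4/21 = 25/21)
D(X) = (25/21 + X)/(2*X) (D(X) = (X + 25/21)/(X + X) = (25/21 + X)/((2*X)) = (25/21 + X)*(1/(2*X)) = (25/21 + X)/(2*X))
D(-1141) - 1*(-695804) = (1/42)*(25 + 21*(-1141))/(-1141) - 1*(-695804) = (1/42)*(-1/1141)*(25 - 23961) + 695804 = (1/42)*(-1/1141)*(-23936) + 695804 = 11968/23961 + 695804 = 16672171612/23961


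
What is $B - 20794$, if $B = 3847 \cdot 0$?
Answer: $-20794$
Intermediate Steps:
$B = 0$
$B - 20794 = 0 - 20794 = -20794$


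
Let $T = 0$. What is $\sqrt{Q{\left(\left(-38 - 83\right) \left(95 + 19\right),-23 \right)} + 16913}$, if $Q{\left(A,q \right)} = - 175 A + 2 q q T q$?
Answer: $\sqrt{2430863} \approx 1559.1$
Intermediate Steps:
$Q{\left(A,q \right)} = - 175 A$ ($Q{\left(A,q \right)} = - 175 A + 2 q q 0 q = - 175 A + 2 q^{2} \cdot 0 q = - 175 A + 0 q = - 175 A + 0 = - 175 A$)
$\sqrt{Q{\left(\left(-38 - 83\right) \left(95 + 19\right),-23 \right)} + 16913} = \sqrt{- 175 \left(-38 - 83\right) \left(95 + 19\right) + 16913} = \sqrt{- 175 \left(\left(-121\right) 114\right) + 16913} = \sqrt{\left(-175\right) \left(-13794\right) + 16913} = \sqrt{2413950 + 16913} = \sqrt{2430863}$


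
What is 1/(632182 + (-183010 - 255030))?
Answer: 1/194142 ≈ 5.1509e-6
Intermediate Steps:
1/(632182 + (-183010 - 255030)) = 1/(632182 - 438040) = 1/194142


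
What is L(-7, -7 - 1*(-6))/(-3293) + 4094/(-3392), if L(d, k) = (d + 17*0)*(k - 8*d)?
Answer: -6087811/5584928 ≈ -1.0900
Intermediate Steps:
L(d, k) = d*(k - 8*d) (L(d, k) = (d + 0)*(k - 8*d) = d*(k - 8*d))
L(-7, -7 - 1*(-6))/(-3293) + 4094/(-3392) = -7*((-7 - 1*(-6)) - 8*(-7))/(-3293) + 4094/(-3392) = -7*((-7 + 6) + 56)*(-1/3293) + 4094*(-1/3392) = -7*(-1 + 56)*(-1/3293) - 2047/1696 = -7*55*(-1/3293) - 2047/1696 = -385*(-1/3293) - 2047/1696 = 385/3293 - 2047/1696 = -6087811/5584928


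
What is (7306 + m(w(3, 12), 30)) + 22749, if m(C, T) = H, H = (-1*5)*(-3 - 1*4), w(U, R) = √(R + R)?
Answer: 30090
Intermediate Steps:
w(U, R) = √2*√R (w(U, R) = √(2*R) = √2*√R)
H = 35 (H = -5*(-3 - 4) = -5*(-7) = 35)
m(C, T) = 35
(7306 + m(w(3, 12), 30)) + 22749 = (7306 + 35) + 22749 = 7341 + 22749 = 30090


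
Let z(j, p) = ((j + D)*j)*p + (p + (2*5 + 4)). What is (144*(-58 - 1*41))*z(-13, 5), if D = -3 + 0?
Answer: -15097104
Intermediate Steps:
D = -3
z(j, p) = 14 + p + j*p*(-3 + j) (z(j, p) = ((j - 3)*j)*p + (p + (2*5 + 4)) = ((-3 + j)*j)*p + (p + (10 + 4)) = (j*(-3 + j))*p + (p + 14) = j*p*(-3 + j) + (14 + p) = 14 + p + j*p*(-3 + j))
(144*(-58 - 1*41))*z(-13, 5) = (144*(-58 - 1*41))*(14 + 5 + 5*(-13)**2 - 3*(-13)*5) = (144*(-58 - 41))*(14 + 5 + 5*169 + 195) = (144*(-99))*(14 + 5 + 845 + 195) = -14256*1059 = -15097104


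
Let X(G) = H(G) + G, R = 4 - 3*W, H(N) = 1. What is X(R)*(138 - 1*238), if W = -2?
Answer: -1100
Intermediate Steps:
R = 10 (R = 4 - 3*(-2) = 4 + 6 = 10)
X(G) = 1 + G
X(R)*(138 - 1*238) = (1 + 10)*(138 - 1*238) = 11*(138 - 238) = 11*(-100) = -1100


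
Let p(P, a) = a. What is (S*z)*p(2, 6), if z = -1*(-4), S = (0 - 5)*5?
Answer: -600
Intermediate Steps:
S = -25 (S = -5*5 = -25)
z = 4
(S*z)*p(2, 6) = -25*4*6 = -100*6 = -600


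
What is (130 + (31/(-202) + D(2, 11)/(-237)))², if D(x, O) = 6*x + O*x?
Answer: 38556710454025/2291919876 ≈ 16823.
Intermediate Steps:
(130 + (31/(-202) + D(2, 11)/(-237)))² = (130 + (31/(-202) + (2*(6 + 11))/(-237)))² = (130 + (31*(-1/202) + (2*17)*(-1/237)))² = (130 + (-31/202 + 34*(-1/237)))² = (130 + (-31/202 - 34/237))² = (130 - 14215/47874)² = (6209405/47874)² = 38556710454025/2291919876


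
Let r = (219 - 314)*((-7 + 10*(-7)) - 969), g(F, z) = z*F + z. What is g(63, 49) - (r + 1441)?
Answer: -97675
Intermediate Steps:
g(F, z) = z + F*z (g(F, z) = F*z + z = z + F*z)
r = 99370 (r = -95*((-7 - 70) - 969) = -95*(-77 - 969) = -95*(-1046) = 99370)
g(63, 49) - (r + 1441) = 49*(1 + 63) - (99370 + 1441) = 49*64 - 1*100811 = 3136 - 100811 = -97675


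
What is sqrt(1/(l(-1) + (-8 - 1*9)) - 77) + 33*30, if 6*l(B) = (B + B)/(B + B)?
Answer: 990 + I*sqrt(786083)/101 ≈ 990.0 + 8.7784*I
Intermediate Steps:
l(B) = 1/6 (l(B) = ((B + B)/(B + B))/6 = ((2*B)/((2*B)))/6 = ((2*B)*(1/(2*B)))/6 = (1/6)*1 = 1/6)
sqrt(1/(l(-1) + (-8 - 1*9)) - 77) + 33*30 = sqrt(1/(1/6 + (-8 - 1*9)) - 77) + 33*30 = sqrt(1/(1/6 + (-8 - 9)) - 77) + 990 = sqrt(1/(1/6 - 17) - 77) + 990 = sqrt(1/(-101/6) - 77) + 990 = sqrt(-6/101 - 77) + 990 = sqrt(-7783/101) + 990 = I*sqrt(786083)/101 + 990 = 990 + I*sqrt(786083)/101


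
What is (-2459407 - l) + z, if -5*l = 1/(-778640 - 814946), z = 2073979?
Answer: -3071063324041/7967930 ≈ -3.8543e+5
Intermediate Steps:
l = 1/7967930 (l = -1/(5*(-778640 - 814946)) = -⅕/(-1593586) = -⅕*(-1/1593586) = 1/7967930 ≈ 1.2550e-7)
(-2459407 - l) + z = (-2459407 - 1*1/7967930) + 2073979 = (-2459407 - 1/7967930) + 2073979 = -19596382817511/7967930 + 2073979 = -3071063324041/7967930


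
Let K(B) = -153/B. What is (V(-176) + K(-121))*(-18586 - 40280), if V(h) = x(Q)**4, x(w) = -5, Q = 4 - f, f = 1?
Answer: -4460747748/121 ≈ -3.6866e+7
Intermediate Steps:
Q = 3 (Q = 4 - 1*1 = 4 - 1 = 3)
V(h) = 625 (V(h) = (-5)**4 = 625)
(V(-176) + K(-121))*(-18586 - 40280) = (625 - 153/(-121))*(-18586 - 40280) = (625 - 153*(-1/121))*(-58866) = (625 + 153/121)*(-58866) = (75778/121)*(-58866) = -4460747748/121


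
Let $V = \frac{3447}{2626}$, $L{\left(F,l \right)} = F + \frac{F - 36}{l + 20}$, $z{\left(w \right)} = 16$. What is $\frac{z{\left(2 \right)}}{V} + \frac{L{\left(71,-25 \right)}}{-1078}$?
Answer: $\frac{22536320}{1857933} \approx 12.13$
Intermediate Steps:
$L{\left(F,l \right)} = F + \frac{-36 + F}{20 + l}$
$V = \frac{3447}{2626}$ ($V = 3447 \cdot \frac{1}{2626} = \frac{3447}{2626} \approx 1.3126$)
$\frac{z{\left(2 \right)}}{V} + \frac{L{\left(71,-25 \right)}}{-1078} = \frac{16}{\frac{3447}{2626}} + \frac{\frac{1}{20 - 25} \left(-36 + 21 \cdot 71 + 71 \left(-25\right)\right)}{-1078} = 16 \cdot \frac{2626}{3447} + \frac{-36 + 1491 - 1775}{-5} \left(- \frac{1}{1078}\right) = \frac{42016}{3447} + \left(- \frac{1}{5}\right) \left(-320\right) \left(- \frac{1}{1078}\right) = \frac{42016}{3447} + 64 \left(- \frac{1}{1078}\right) = \frac{42016}{3447} - \frac{32}{539} = \frac{22536320}{1857933}$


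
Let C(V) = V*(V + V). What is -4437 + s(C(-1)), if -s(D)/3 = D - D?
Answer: -4437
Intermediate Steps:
C(V) = 2*V² (C(V) = V*(2*V) = 2*V²)
s(D) = 0 (s(D) = -3*(D - D) = -3*0 = 0)
-4437 + s(C(-1)) = -4437 + 0 = -4437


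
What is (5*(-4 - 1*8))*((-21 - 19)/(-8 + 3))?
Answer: -480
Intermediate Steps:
(5*(-4 - 1*8))*((-21 - 19)/(-8 + 3)) = (5*(-4 - 8))*(-40/(-5)) = (5*(-12))*(-40*(-1/5)) = -60*8 = -480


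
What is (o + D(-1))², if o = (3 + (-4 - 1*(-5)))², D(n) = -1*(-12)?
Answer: 784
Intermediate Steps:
D(n) = 12
o = 16 (o = (3 + (-4 + 5))² = (3 + 1)² = 4² = 16)
(o + D(-1))² = (16 + 12)² = 28² = 784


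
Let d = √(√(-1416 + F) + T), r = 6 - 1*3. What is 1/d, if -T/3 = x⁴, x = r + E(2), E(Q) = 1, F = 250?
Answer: (-768 + I*√1166)^(-½) ≈ 0.0008012 - 0.036058*I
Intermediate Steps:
r = 3 (r = 6 - 3 = 3)
x = 4 (x = 3 + 1 = 4)
T = -768 (T = -3*4⁴ = -3*256 = -768)
d = √(-768 + I*√1166) (d = √(√(-1416 + 250) - 768) = √(√(-1166) - 768) = √(I*√1166 - 768) = √(-768 + I*√1166) ≈ 0.61593 + 27.72*I)
1/d = 1/(√(-768 + I*√1166)) = (-768 + I*√1166)^(-½)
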